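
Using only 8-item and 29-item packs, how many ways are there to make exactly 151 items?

Need nonnegative integers with 8j + 29k = 151.
gcd(8, 29) = 1, and 8·(11) + 29·(-3) = 1.
So (j₀, k₀) = (1661, -453); general j = 1661 + 29t, k = -453 - 8t.
j ≥ 0 ⇒ t ≥ -57; k ≥ 0 ⇒ t ≤ -57. That's 1 value of t.

1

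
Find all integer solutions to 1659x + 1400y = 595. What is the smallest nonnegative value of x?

105

gcd(1659, 1400) = 7.
7 divides 595, so solutions exist.
By Bézout, 1659*(-27) + 1400*(32) = 7.
Scale by 595/7 = 85: (x₀, y₀) = (-2295, 2720).
General solution: x = -2295 + 200t, y = 2720 - 237t for integer t.
x ≥ 0: smallest is -2295 mod 200 = 105 (at t = 12), with y = -124.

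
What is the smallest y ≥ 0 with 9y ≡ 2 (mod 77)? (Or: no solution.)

gcd(77, 9):
  77 = 8×9 + 5
  9 = 1×5 + 4
  5 = 1×4 + 1
  4 = 4×1
so gcd(77, 9) = 1.
1 divides 2, so solutions exist.
Back-substitute for Bézout coefficients:
  1 = 5 - 1×4
  ... = 9×(-17) + 77×(2)
So 9×(-17) ≡ 1 (mod 77); multiply by 2: y ≡ -34 (mod 77).
Smallest nonnegative: y = -34 mod 77 = 43.

43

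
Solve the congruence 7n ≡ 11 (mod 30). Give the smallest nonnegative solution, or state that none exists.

gcd(30, 7) = 1  (30 = 4×7 + 2, 7 = 3×2 + 1, 2 = 2×1).
1 divides 11, so solutions exist.
Back-substituting, 7×(13) + 30×(-3) = 1.
So 7×(13) ≡ 1 (mod 30); multiply by 11: n ≡ 143 (mod 30).
Smallest nonnegative: n = 143 mod 30 = 23.

23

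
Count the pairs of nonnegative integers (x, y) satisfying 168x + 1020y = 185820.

13

gcd(1020, 168) = 12  (1020 = 6×168 + 12, 168 = 14×12).
Back-substituting, 168×(-6) + 1020×(1) = 12.
Scale by 15485: one solution is (-92910, 15485). Reduce x mod 85: (80, 169).
General: x = 80 + 85t, y = 169 - 14t.
x ≥ 0 ⇒ t ≥ 0; y ≥ 0 ⇒ t ≤ 12. So t ∈ [0, 12]: 13 solutions.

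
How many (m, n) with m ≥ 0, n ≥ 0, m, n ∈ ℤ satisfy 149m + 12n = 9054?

5

gcd(149, 12) = 1  (149 = 12·12 + 5, 12 = 2·5 + 2, 5 = 2·2 + 1, 2 = 2·1).
Back-substituting, 149·(5) + 12·(-62) = 1.
Scale by 9054: one solution is (45270, -561348). Reduce m mod 12: (6, 680).
General: m = 6 + 12t, n = 680 - 149t.
m ≥ 0 ⇒ t ≥ 0; n ≥ 0 ⇒ t ≤ 4. So t ∈ [0, 4]: 5 solutions.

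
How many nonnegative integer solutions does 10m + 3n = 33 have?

2

gcd(10, 3) = 1  (10 = 3×3 + 1, 3 = 3×1).
Back-substituting, 10×(1) + 3×(-3) = 1.
Scale by 33: one solution is (33, -99). Reduce m mod 3: (0, 11).
General: m = 0 + 3t, n = 11 - 10t.
m ≥ 0 ⇒ t ≥ 0; n ≥ 0 ⇒ t ≤ 1. So t ∈ [0, 1]: 2 solutions.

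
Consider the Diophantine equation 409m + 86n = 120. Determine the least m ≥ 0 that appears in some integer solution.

68

gcd(409, 86) = 1  (409 = 4×86 + 65, 86 = 1×65 + 21, 65 = 3×21 + 2, 21 = 10×2 + 1, 2 = 2×1).
1 divides 120, so solutions exist.
Back-substituting, 409×(-41) + 86×(195) = 1.
Scale by 120/1 = 120: (m₀, n₀) = (-4920, 23400).
General solution: m = -4920 + 86t, n = 23400 - 409t for integer t.
m ≥ 0: smallest is -4920 mod 86 = 68 (at t = 58), with n = -322.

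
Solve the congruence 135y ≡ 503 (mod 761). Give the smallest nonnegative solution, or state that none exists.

15

gcd(761, 135):
  761 = 5×135 + 86
  135 = 1×86 + 49
  86 = 1×49 + 37
  49 = 1×37 + 12
  37 = 3×12 + 1
  12 = 12×1
so gcd(761, 135) = 1.
1 divides 503, so solutions exist.
Back-substitute for Bézout coefficients:
  1 = 37 - 3×12
  ... = 135×(-62) + 761×(11)
So 135×(-62) ≡ 1 (mod 761); multiply by 503: y ≡ -31186 (mod 761).
Smallest nonnegative: y = -31186 mod 761 = 15.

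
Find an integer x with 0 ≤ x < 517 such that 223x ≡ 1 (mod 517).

466

gcd(517, 223) = 1  (517 = 2·223 + 71, 223 = 3·71 + 10, 71 = 7·10 + 1, 10 = 10·1).
Back-substituting, 223·(-51) + 517·(22) = 1.
So 223·-51 ≡ 1 (mod 517), and -51 mod 517 = 466.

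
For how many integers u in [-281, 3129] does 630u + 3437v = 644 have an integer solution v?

7

gcd(3437, 630) = 7  (3437 = 5×630 + 287, 630 = 2×287 + 56, 287 = 5×56 + 7, 56 = 8×7).
Back-substituting, 630×(-60) + 3437×(11) = 7.
Scale by 92: particular solution (-5520, 1012); reduce u mod 491: (372, -68).
General solution: u = 372 + 491t, v = -68 - 90t for integer t.
-281 ≤ 372 + 491t ≤ 3129 gives t ∈ [-1, 5], which is 7 values.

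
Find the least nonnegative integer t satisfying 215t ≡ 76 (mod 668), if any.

600

gcd(668, 215) = 1.
1 divides 76, so solutions exist.
By Bézout, 215×(87) + 668×(-28) = 1.
So 215×(87) ≡ 1 (mod 668); multiply by 76: t ≡ 6612 (mod 668).
Smallest nonnegative: t = 6612 mod 668 = 600.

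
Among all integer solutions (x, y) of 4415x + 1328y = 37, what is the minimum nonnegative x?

gcd(4415, 1328):
  4415 = 3·1328 + 431
  1328 = 3·431 + 35
  431 = 12·35 + 11
  35 = 3·11 + 2
  11 = 5·2 + 1
  2 = 2·1
so gcd(4415, 1328) = 1.
1 divides 37, so solutions exist.
Back-substitute for Bézout coefficients:
  1 = 11 - 5·2
  ... = 4415·(607) + 1328·(-2018)
Scale by 37/1 = 37: (x₀, y₀) = (22459, -74666).
General solution: x = 22459 + 1328t, y = -74666 - 4415t for integer t.
x ≥ 0: smallest is 22459 mod 1328 = 1211 (at t = -16), with y = -4026.

1211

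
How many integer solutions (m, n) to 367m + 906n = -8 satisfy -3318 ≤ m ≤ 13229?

18

gcd(906, 367):
  906 = 2×367 + 172
  367 = 2×172 + 23
  172 = 7×23 + 11
  23 = 2×11 + 1
  11 = 11×1
so gcd(906, 367) = 1.
Back-substitute for Bézout coefficients:
  1 = 23 - 2×11
  ... = 367×(79) + 906×(-32)
Scale by -8: particular solution (-632, 256); reduce m mod 906: (274, -111).
General solution: m = 274 + 906t, n = -111 - 367t for integer t.
-3318 ≤ 274 + 906t ≤ 13229 gives t ∈ [-3, 14], which is 18 values.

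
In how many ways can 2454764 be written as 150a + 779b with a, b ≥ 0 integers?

gcd(779, 150):
  779 = 5*150 + 29
  150 = 5*29 + 5
  29 = 5*5 + 4
  5 = 1*4 + 1
  4 = 4*1
so gcd(779, 150) = 1.
Back-substitute for Bézout coefficients:
  1 = 5 - 1*4
  ... = 150*(161) + 779*(-31)
Scale by 2454764: one solution is (395217004, -76097684). Reduce a mod 779: (702, 3016).
General: a = 702 + 779t, b = 3016 - 150t.
a ≥ 0 ⇒ t ≥ 0; b ≥ 0 ⇒ t ≤ 20. So t ∈ [0, 20]: 21 solutions.

21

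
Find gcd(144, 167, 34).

gcd(167, 144):
  167 = 1×144 + 23
  144 = 6×23 + 6
  23 = 3×6 + 5
  6 = 1×5 + 1
  5 = 5×1
so gcd(167, 144) = 1.
gcd(1, 34) = 1.

1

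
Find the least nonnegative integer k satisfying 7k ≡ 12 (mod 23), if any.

gcd(23, 7):
  23 = 3×7 + 2
  7 = 3×2 + 1
  2 = 2×1
so gcd(23, 7) = 1.
1 divides 12, so solutions exist.
Back-substitute for Bézout coefficients:
  1 = 7 - 3×2
  ... = 7×(10) + 23×(-3)
So 7×(10) ≡ 1 (mod 23); multiply by 12: k ≡ 120 (mod 23).
Smallest nonnegative: k = 120 mod 23 = 5.

5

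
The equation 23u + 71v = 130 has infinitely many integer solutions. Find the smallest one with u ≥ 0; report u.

18

gcd(71, 23):
  71 = 3*23 + 2
  23 = 11*2 + 1
  2 = 2*1
so gcd(71, 23) = 1.
1 divides 130, so solutions exist.
Back-substitute for Bézout coefficients:
  1 = 23 - 11*2
  ... = 23*(34) + 71*(-11)
Scale by 130/1 = 130: (u₀, v₀) = (4420, -1430).
General solution: u = 4420 + 71t, v = -1430 - 23t for integer t.
u ≥ 0: smallest is 4420 mod 71 = 18 (at t = -62), with v = -4.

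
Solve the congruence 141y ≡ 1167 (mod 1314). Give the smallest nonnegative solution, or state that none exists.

409

gcd(1314, 141):
  1314 = 9×141 + 45
  141 = 3×45 + 6
  45 = 7×6 + 3
  6 = 2×3
so gcd(1314, 141) = 3.
3 divides 1167, so solutions exist.
Back-substitute for Bézout coefficients:
  3 = 45 - 7×6
  ... = 141×(-205) + 1314×(22)
So 141×(-205) ≡ 3 (mod 1314); multiply by 389: y ≡ -79745 (mod 438).
Smallest nonnegative: y = -79745 mod 438 = 409.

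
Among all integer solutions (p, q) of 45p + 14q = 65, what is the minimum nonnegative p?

gcd(45, 14) = 1.
1 divides 65, so solutions exist.
By Bézout, 45·(5) + 14·(-16) = 1.
Scale by 65/1 = 65: (p₀, q₀) = (325, -1040).
General solution: p = 325 + 14t, q = -1040 - 45t for integer t.
p ≥ 0: smallest is 325 mod 14 = 3 (at t = -23), with q = -5.

3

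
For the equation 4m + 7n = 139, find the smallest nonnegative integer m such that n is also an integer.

gcd(7, 4):
  7 = 1×4 + 3
  4 = 1×3 + 1
  3 = 3×1
so gcd(7, 4) = 1.
1 divides 139, so solutions exist.
Back-substitute for Bézout coefficients:
  1 = 4 - 1×3
  ... = 4×(2) + 7×(-1)
Scale by 139/1 = 139: (m₀, n₀) = (278, -139).
General solution: m = 278 + 7t, n = -139 - 4t for integer t.
m ≥ 0: smallest is 278 mod 7 = 5 (at t = -39), with n = 17.

5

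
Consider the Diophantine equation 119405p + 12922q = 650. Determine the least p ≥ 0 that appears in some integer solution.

204

gcd(119405, 12922):
  119405 = 9×12922 + 3107
  12922 = 4×3107 + 494
  3107 = 6×494 + 143
  494 = 3×143 + 65
  143 = 2×65 + 13
  65 = 5×13
so gcd(119405, 12922) = 13.
13 divides 650, so solutions exist.
Back-substitute for Bézout coefficients:
  13 = 143 - 2×65
  ... = 119405×(183) + 12922×(-1691)
Scale by 650/13 = 50: (p₀, q₀) = (9150, -84550).
General solution: p = 9150 + 994t, q = -84550 - 9185t for integer t.
p ≥ 0: smallest is 9150 mod 994 = 204 (at t = -9), with q = -1885.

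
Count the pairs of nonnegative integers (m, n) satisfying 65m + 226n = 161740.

11

gcd(226, 65) = 1  (226 = 3*65 + 31, 65 = 2*31 + 3, 31 = 10*3 + 1, 3 = 3*1).
Back-substituting, 65*(-73) + 226*(21) = 1.
Scale by 161740: one solution is (-11807020, 3396540). Reduce m mod 226: (124, 680).
General: m = 124 + 226t, n = 680 - 65t.
m ≥ 0 ⇒ t ≥ 0; n ≥ 0 ⇒ t ≤ 10. So t ∈ [0, 10]: 11 solutions.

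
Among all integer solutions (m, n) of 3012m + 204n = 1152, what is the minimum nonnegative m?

gcd(3012, 204):
  3012 = 14×204 + 156
  204 = 1×156 + 48
  156 = 3×48 + 12
  48 = 4×12
so gcd(3012, 204) = 12.
12 divides 1152, so solutions exist.
Back-substitute for Bézout coefficients:
  12 = 156 - 3×48
  ... = 3012×(4) + 204×(-59)
Scale by 1152/12 = 96: (m₀, n₀) = (384, -5664).
General solution: m = 384 + 17t, n = -5664 - 251t for integer t.
m ≥ 0: smallest is 384 mod 17 = 10 (at t = -22), with n = -142.

10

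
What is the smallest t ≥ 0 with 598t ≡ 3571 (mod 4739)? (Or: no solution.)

gcd(4739, 598) = 1  (4739 = 7*598 + 553, 598 = 1*553 + 45, 553 = 12*45 + 13, 45 = 3*13 + 6, 13 = 2*6 + 1, 6 = 6*1).
1 divides 3571, so solutions exist.
Back-substituting, 598*(-737) + 4739*(93) = 1.
So 598*(-737) ≡ 1 (mod 4739); multiply by 3571: t ≡ -2631827 (mod 4739).
Smallest nonnegative: t = -2631827 mod 4739 = 3057.

3057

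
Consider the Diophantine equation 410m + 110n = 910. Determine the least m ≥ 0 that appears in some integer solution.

gcd(410, 110) = 10  (410 = 3*110 + 80, 110 = 1*80 + 30, 80 = 2*30 + 20, 30 = 1*20 + 10, 20 = 2*10).
10 divides 910, so solutions exist.
Back-substituting, 410*(-4) + 110*(15) = 10.
Scale by 910/10 = 91: (m₀, n₀) = (-364, 1365).
General solution: m = -364 + 11t, n = 1365 - 41t for integer t.
m ≥ 0: smallest is -364 mod 11 = 10 (at t = 34), with n = -29.

10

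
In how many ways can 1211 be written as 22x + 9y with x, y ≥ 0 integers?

gcd(22, 9):
  22 = 2*9 + 4
  9 = 2*4 + 1
  4 = 4*1
so gcd(22, 9) = 1.
Back-substitute for Bézout coefficients:
  1 = 9 - 2*4
  ... = 22*(-2) + 9*(5)
Scale by 1211: one solution is (-2422, 6055). Reduce x mod 9: (8, 115).
General: x = 8 + 9t, y = 115 - 22t.
x ≥ 0 ⇒ t ≥ 0; y ≥ 0 ⇒ t ≤ 5. So t ∈ [0, 5]: 6 solutions.

6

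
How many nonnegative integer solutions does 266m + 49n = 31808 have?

gcd(266, 49) = 7.
By Bézout, 266*(-2) + 49*(11) = 7.
One solution: (5, 622).
General: m = 5 + 7t, n = 622 - 38t.
m ≥ 0 ⇒ t ≥ 0; n ≥ 0 ⇒ t ≤ 16. So t ∈ [0, 16]: 17 solutions.

17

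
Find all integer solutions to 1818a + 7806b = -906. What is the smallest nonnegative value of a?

gcd(7806, 1818):
  7806 = 4×1818 + 534
  1818 = 3×534 + 216
  534 = 2×216 + 102
  216 = 2×102 + 12
  102 = 8×12 + 6
  12 = 2×6
so gcd(7806, 1818) = 6.
6 divides -906, so solutions exist.
Back-substitute for Bézout coefficients:
  6 = 102 - 8×12
  ... = 1818×(-614) + 7806×(143)
Scale by -906/6 = -151: (a₀, b₀) = (92714, -21593).
General solution: a = 92714 + 1301t, b = -21593 - 303t for integer t.
a ≥ 0: smallest is 92714 mod 1301 = 343 (at t = -71), with b = -80.

343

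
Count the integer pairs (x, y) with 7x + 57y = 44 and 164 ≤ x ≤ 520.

gcd(57, 7) = 1  (57 = 8·7 + 1, 7 = 7·1).
Back-substituting, 7·(-8) + 57·(1) = 1.
Scale by 44: particular solution (-352, 44); reduce x mod 57: (47, -5).
General solution: x = 47 + 57t, y = -5 - 7t for integer t.
164 ≤ 47 + 57t ≤ 520 gives t ∈ [3, 8], which is 6 values.

6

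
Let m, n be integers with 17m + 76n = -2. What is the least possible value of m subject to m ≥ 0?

58

gcd(76, 17):
  76 = 4×17 + 8
  17 = 2×8 + 1
  8 = 8×1
so gcd(76, 17) = 1.
1 divides -2, so solutions exist.
Back-substitute for Bézout coefficients:
  1 = 17 - 2×8
  ... = 17×(9) + 76×(-2)
Scale by -2/1 = -2: (m₀, n₀) = (-18, 4).
General solution: m = -18 + 76t, n = 4 - 17t for integer t.
m ≥ 0: smallest is -18 mod 76 = 58 (at t = 1), with n = -13.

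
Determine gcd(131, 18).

1

gcd(131, 18) = 1  (131 = 7·18 + 5, 18 = 3·5 + 3, 5 = 1·3 + 2, 3 = 1·2 + 1, 2 = 2·1).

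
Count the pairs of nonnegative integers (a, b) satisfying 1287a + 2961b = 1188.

0

gcd(2961, 1287):
  2961 = 2*1287 + 387
  1287 = 3*387 + 126
  387 = 3*126 + 9
  126 = 14*9
so gcd(2961, 1287) = 9.
Back-substitute for Bézout coefficients:
  9 = 387 - 3*126
  ... = 1287*(-23) + 2961*(10)
Scale by 132: one solution is (-3036, 1320). Reduce a mod 329: (254, -110).
General: a = 254 + 329t, b = -110 - 143t.
a ≥ 0 ⇒ t ≥ 0; b ≥ 0 ⇒ t ≤ -1. So t ∈ [0, -1]: 0 solutions.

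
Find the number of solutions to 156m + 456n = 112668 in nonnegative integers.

19

gcd(456, 156) = 12.
By Bézout, 156×(3) + 456×(-1) = 12.
One solution: (9, 244).
General: m = 9 + 38t, n = 244 - 13t.
m ≥ 0 ⇒ t ≥ 0; n ≥ 0 ⇒ t ≤ 18. So t ∈ [0, 18]: 19 solutions.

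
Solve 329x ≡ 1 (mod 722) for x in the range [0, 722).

643

gcd(722, 329) = 1  (722 = 2×329 + 64, 329 = 5×64 + 9, 64 = 7×9 + 1, 9 = 9×1).
Back-substituting, 329×(-79) + 722×(36) = 1.
So 329×-79 ≡ 1 (mod 722), and -79 mod 722 = 643.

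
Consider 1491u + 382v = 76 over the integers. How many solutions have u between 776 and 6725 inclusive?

gcd(1491, 382) = 1.
By Bézout, 1491×(-31) + 382×(121) = 1.
Particular solution: (318, -1241).
General solution: u = 318 + 382t, v = -1241 - 1491t for integer t.
776 ≤ 318 + 382t ≤ 6725 gives t ∈ [2, 16], which is 15 values.

15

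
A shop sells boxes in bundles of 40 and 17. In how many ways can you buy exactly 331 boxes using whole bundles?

Need nonnegative integers with 40j + 17k = 331.
gcd(40, 17) = 1, and 40·(3) + 17·(-7) = 1.
So (j₀, k₀) = (993, -2317); general j = 993 + 17t, k = -2317 - 40t.
j ≥ 0 ⇒ t ≥ -58; k ≥ 0 ⇒ t ≤ -58. That's 1 value of t.

1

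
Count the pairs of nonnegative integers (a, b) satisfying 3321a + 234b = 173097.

2

gcd(3321, 234):
  3321 = 14·234 + 45
  234 = 5·45 + 9
  45 = 5·9
so gcd(3321, 234) = 9.
Back-substitute for Bézout coefficients:
  9 = 234 - 5·45
  ... = 3321·(-5) + 234·(71)
Scale by 19233: one solution is (-96165, 1365543). Reduce a mod 26: (9, 612).
General: a = 9 + 26t, b = 612 - 369t.
a ≥ 0 ⇒ t ≥ 0; b ≥ 0 ⇒ t ≤ 1. So t ∈ [0, 1]: 2 solutions.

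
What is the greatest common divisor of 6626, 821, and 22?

1

gcd(6626, 821) = 1.
gcd(1, 22) = 1.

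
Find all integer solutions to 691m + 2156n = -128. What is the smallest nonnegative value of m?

680

gcd(2156, 691):
  2156 = 3×691 + 83
  691 = 8×83 + 27
  83 = 3×27 + 2
  27 = 13×2 + 1
  2 = 2×1
so gcd(2156, 691) = 1.
1 divides -128, so solutions exist.
Back-substitute for Bézout coefficients:
  1 = 27 - 13×2
  ... = 691×(1039) + 2156×(-333)
Scale by -128/1 = -128: (m₀, n₀) = (-132992, 42624).
General solution: m = -132992 + 2156t, n = 42624 - 691t for integer t.
m ≥ 0: smallest is -132992 mod 2156 = 680 (at t = 62), with n = -218.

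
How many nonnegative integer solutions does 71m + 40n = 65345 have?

23

gcd(71, 40):
  71 = 1·40 + 31
  40 = 1·31 + 9
  31 = 3·9 + 4
  9 = 2·4 + 1
  4 = 4·1
so gcd(71, 40) = 1.
Back-substitute for Bézout coefficients:
  1 = 9 - 2·4
  ... = 71·(-9) + 40·(16)
Scale by 65345: one solution is (-588105, 1045520). Reduce m mod 40: (15, 1607).
General: m = 15 + 40t, n = 1607 - 71t.
m ≥ 0 ⇒ t ≥ 0; n ≥ 0 ⇒ t ≤ 22. So t ∈ [0, 22]: 23 solutions.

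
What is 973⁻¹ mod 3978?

2359

gcd(3978, 973) = 1.
By Bézout, 973*(-1619) + 3978*(396) = 1.
So 973*-1619 ≡ 1 (mod 3978), and -1619 mod 3978 = 2359.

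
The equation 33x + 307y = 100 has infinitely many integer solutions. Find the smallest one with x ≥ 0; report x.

gcd(307, 33):
  307 = 9×33 + 10
  33 = 3×10 + 3
  10 = 3×3 + 1
  3 = 3×1
so gcd(307, 33) = 1.
1 divides 100, so solutions exist.
Back-substitute for Bézout coefficients:
  1 = 10 - 3×3
  ... = 33×(-93) + 307×(10)
Scale by 100/1 = 100: (x₀, y₀) = (-9300, 1000).
General solution: x = -9300 + 307t, y = 1000 - 33t for integer t.
x ≥ 0: smallest is -9300 mod 307 = 217 (at t = 31), with y = -23.

217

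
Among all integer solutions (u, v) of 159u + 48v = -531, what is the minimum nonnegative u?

3

gcd(159, 48):
  159 = 3×48 + 15
  48 = 3×15 + 3
  15 = 5×3
so gcd(159, 48) = 3.
3 divides -531, so solutions exist.
Back-substitute for Bézout coefficients:
  3 = 48 - 3×15
  ... = 159×(-3) + 48×(10)
Scale by -531/3 = -177: (u₀, v₀) = (531, -1770).
General solution: u = 531 + 16t, v = -1770 - 53t for integer t.
u ≥ 0: smallest is 531 mod 16 = 3 (at t = -33), with v = -21.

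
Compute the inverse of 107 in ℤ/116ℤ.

gcd(116, 107) = 1.
By Bézout, 107×(-13) + 116×(12) = 1.
So 107×-13 ≡ 1 (mod 116), and -13 mod 116 = 103.

103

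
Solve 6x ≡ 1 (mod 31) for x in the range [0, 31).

gcd(31, 6) = 1.
By Bézout, 6×(-5) + 31×(1) = 1.
So 6×-5 ≡ 1 (mod 31), and -5 mod 31 = 26.

26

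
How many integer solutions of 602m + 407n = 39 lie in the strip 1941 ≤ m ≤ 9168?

18

gcd(602, 407) = 1.
By Bézout, 602×(-48) + 407×(71) = 1.
Particular solution: (163, -241).
General solution: m = 163 + 407t, n = -241 - 602t for integer t.
1941 ≤ 163 + 407t ≤ 9168 gives t ∈ [5, 22], which is 18 values.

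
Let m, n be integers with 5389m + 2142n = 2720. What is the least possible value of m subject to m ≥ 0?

80

gcd(5389, 2142):
  5389 = 2×2142 + 1105
  2142 = 1×1105 + 1037
  1105 = 1×1037 + 68
  1037 = 15×68 + 17
  68 = 4×17
so gcd(5389, 2142) = 17.
17 divides 2720, so solutions exist.
Back-substitute for Bézout coefficients:
  17 = 1037 - 15×68
  ... = 5389×(-31) + 2142×(78)
Scale by 2720/17 = 160: (m₀, n₀) = (-4960, 12480).
General solution: m = -4960 + 126t, n = 12480 - 317t for integer t.
m ≥ 0: smallest is -4960 mod 126 = 80 (at t = 40), with n = -200.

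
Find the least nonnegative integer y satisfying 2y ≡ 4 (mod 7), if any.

gcd(7, 2) = 1  (7 = 3*2 + 1, 2 = 2*1).
1 divides 4, so solutions exist.
Back-substituting, 2*(-3) + 7*(1) = 1.
So 2*(-3) ≡ 1 (mod 7); multiply by 4: y ≡ -12 (mod 7).
Smallest nonnegative: y = -12 mod 7 = 2.

2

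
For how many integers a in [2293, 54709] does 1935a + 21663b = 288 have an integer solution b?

gcd(21663, 1935) = 9.
By Bézout, 1935×(974) + 21663×(-87) = 9.
Particular solution: (2284, -204).
General solution: a = 2284 + 2407t, b = -204 - 215t for integer t.
2293 ≤ 2284 + 2407t ≤ 54709 gives t ∈ [1, 21], which is 21 values.

21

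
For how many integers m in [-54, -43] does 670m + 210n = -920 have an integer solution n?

gcd(670, 210) = 10.
By Bézout, 670×(-5) + 210×(16) = 10.
Particular solution: (19, -65).
General solution: m = 19 + 21t, n = -65 - 67t for integer t.
-54 ≤ 19 + 21t ≤ -43 gives t ∈ [-3, -3], which is 1 value.

1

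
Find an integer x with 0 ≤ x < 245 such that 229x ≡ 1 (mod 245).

gcd(245, 229) = 1  (245 = 1*229 + 16, 229 = 14*16 + 5, 16 = 3*5 + 1, 5 = 5*1).
Back-substituting, 229*(-46) + 245*(43) = 1.
So 229*-46 ≡ 1 (mod 245), and -46 mod 245 = 199.

199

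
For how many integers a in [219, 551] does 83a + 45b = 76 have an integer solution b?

8

gcd(83, 45) = 1  (83 = 1*45 + 38, 45 = 1*38 + 7, 38 = 5*7 + 3, 7 = 2*3 + 1, 3 = 3*1).
Back-substituting, 83*(-13) + 45*(24) = 1.
Scale by 76: particular solution (-988, 1824); reduce a mod 45: (2, -2).
General solution: a = 2 + 45t, b = -2 - 83t for integer t.
219 ≤ 2 + 45t ≤ 551 gives t ∈ [5, 12], which is 8 values.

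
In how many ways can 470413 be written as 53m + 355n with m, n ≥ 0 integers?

gcd(355, 53):
  355 = 6·53 + 37
  53 = 1·37 + 16
  37 = 2·16 + 5
  16 = 3·5 + 1
  5 = 5·1
so gcd(355, 53) = 1.
Back-substitute for Bézout coefficients:
  1 = 16 - 3·5
  ... = 53·(67) + 355·(-10)
Scale by 470413: one solution is (31517671, -4704130). Reduce m mod 355: (61, 1316).
General: m = 61 + 355t, n = 1316 - 53t.
m ≥ 0 ⇒ t ≥ 0; n ≥ 0 ⇒ t ≤ 24. So t ∈ [0, 24]: 25 solutions.

25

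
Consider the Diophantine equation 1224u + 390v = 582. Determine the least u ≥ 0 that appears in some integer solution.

gcd(1224, 390) = 6  (1224 = 3*390 + 54, 390 = 7*54 + 12, 54 = 4*12 + 6, 12 = 2*6).
6 divides 582, so solutions exist.
Back-substituting, 1224*(29) + 390*(-91) = 6.
Scale by 582/6 = 97: (u₀, v₀) = (2813, -8827).
General solution: u = 2813 + 65t, v = -8827 - 204t for integer t.
u ≥ 0: smallest is 2813 mod 65 = 18 (at t = -43), with v = -55.

18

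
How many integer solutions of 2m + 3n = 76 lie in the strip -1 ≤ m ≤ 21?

gcd(3, 2) = 1  (3 = 1*2 + 1, 2 = 2*1).
Back-substituting, 2*(-1) + 3*(1) = 1.
Scale by 76: particular solution (-76, 76); reduce m mod 3: (2, 24).
General solution: m = 2 + 3t, n = 24 - 2t for integer t.
-1 ≤ 2 + 3t ≤ 21 gives t ∈ [-1, 6], which is 8 values.

8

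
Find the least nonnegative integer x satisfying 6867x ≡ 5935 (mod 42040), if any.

41245

gcd(42040, 6867):
  42040 = 6*6867 + 838
  6867 = 8*838 + 163
  838 = 5*163 + 23
  163 = 7*23 + 2
  23 = 11*2 + 1
  2 = 2*1
so gcd(42040, 6867) = 1.
1 divides 5935, so solutions exist.
Back-substitute for Bézout coefficients:
  1 = 23 - 11*2
  ... = 6867*(-20117) + 42040*(3286)
So 6867*(-20117) ≡ 1 (mod 42040); multiply by 5935: x ≡ -119394395 (mod 42040).
Smallest nonnegative: x = -119394395 mod 42040 = 41245.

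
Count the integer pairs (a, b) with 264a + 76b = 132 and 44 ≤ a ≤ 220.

gcd(264, 76) = 4.
By Bézout, 264*(-2) + 76*(7) = 4.
Particular solution: (10, -33).
General solution: a = 10 + 19t, b = -33 - 66t for integer t.
44 ≤ 10 + 19t ≤ 220 gives t ∈ [2, 11], which is 10 values.

10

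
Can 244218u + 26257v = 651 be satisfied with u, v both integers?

gcd(244218, 26257) = 31  (244218 = 9·26257 + 7905, 26257 = 3·7905 + 2542, 7905 = 3·2542 + 279, 2542 = 9·279 + 31, 279 = 9·31).
31 divides 651, so integer solutions exist.

yes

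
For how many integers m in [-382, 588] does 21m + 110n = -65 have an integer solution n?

9

gcd(110, 21):
  110 = 5×21 + 5
  21 = 4×5 + 1
  5 = 5×1
so gcd(110, 21) = 1.
Back-substitute for Bézout coefficients:
  1 = 21 - 4×5
  ... = 21×(21) + 110×(-4)
Scale by -65: particular solution (-1365, 260); reduce m mod 110: (65, -13).
General solution: m = 65 + 110t, n = -13 - 21t for integer t.
-382 ≤ 65 + 110t ≤ 588 gives t ∈ [-4, 4], which is 9 values.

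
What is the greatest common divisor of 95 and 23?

gcd(95, 23):
  95 = 4·23 + 3
  23 = 7·3 + 2
  3 = 1·2 + 1
  2 = 2·1
so gcd(95, 23) = 1.

1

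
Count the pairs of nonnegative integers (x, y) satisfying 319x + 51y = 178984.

11

gcd(319, 51):
  319 = 6×51 + 13
  51 = 3×13 + 12
  13 = 1×12 + 1
  12 = 12×1
so gcd(319, 51) = 1.
Back-substitute for Bézout coefficients:
  1 = 13 - 1×12
  ... = 319×(4) + 51×(-25)
Scale by 178984: one solution is (715936, -4474600). Reduce x mod 51: (49, 3203).
General: x = 49 + 51t, y = 3203 - 319t.
x ≥ 0 ⇒ t ≥ 0; y ≥ 0 ⇒ t ≤ 10. So t ∈ [0, 10]: 11 solutions.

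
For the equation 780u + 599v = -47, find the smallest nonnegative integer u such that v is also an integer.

56

gcd(780, 599) = 1.
1 divides -47, so solutions exist.
By Bézout, 780×(139) + 599×(-181) = 1.
Scale by -47/1 = -47: (u₀, v₀) = (-6533, 8507).
General solution: u = -6533 + 599t, v = 8507 - 780t for integer t.
u ≥ 0: smallest is -6533 mod 599 = 56 (at t = 11), with v = -73.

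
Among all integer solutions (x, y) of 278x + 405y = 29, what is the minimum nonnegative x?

223

gcd(405, 278) = 1  (405 = 1·278 + 127, 278 = 2·127 + 24, 127 = 5·24 + 7, 24 = 3·7 + 3, 7 = 2·3 + 1, 3 = 3·1).
1 divides 29, so solutions exist.
Back-substituting, 278·(-118) + 405·(81) = 1.
Scale by 29/1 = 29: (x₀, y₀) = (-3422, 2349).
General solution: x = -3422 + 405t, y = 2349 - 278t for integer t.
x ≥ 0: smallest is -3422 mod 405 = 223 (at t = 9), with y = -153.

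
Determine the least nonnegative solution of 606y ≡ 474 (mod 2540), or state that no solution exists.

969

gcd(2540, 606) = 2.
2 divides 474, so solutions exist.
By Bézout, 606×(197) + 2540×(-47) = 2.
So 606×(197) ≡ 2 (mod 2540); multiply by 237: y ≡ 46689 (mod 1270).
Smallest nonnegative: y = 46689 mod 1270 = 969.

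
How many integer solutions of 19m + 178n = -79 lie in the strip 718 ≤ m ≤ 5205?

25

gcd(178, 19) = 1.
By Bézout, 19·(75) + 178·(-8) = 1.
Particular solution: (127, -14).
General solution: m = 127 + 178t, n = -14 - 19t for integer t.
718 ≤ 127 + 178t ≤ 5205 gives t ∈ [4, 28], which is 25 values.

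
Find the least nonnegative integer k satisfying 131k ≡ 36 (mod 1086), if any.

564

gcd(1086, 131) = 1.
1 divides 36, so solutions exist.
By Bézout, 131·(257) + 1086·(-31) = 1.
So 131·(257) ≡ 1 (mod 1086); multiply by 36: k ≡ 9252 (mod 1086).
Smallest nonnegative: k = 9252 mod 1086 = 564.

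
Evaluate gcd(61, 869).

gcd(869, 61):
  869 = 14*61 + 15
  61 = 4*15 + 1
  15 = 15*1
so gcd(869, 61) = 1.

1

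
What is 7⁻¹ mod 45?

13

gcd(45, 7):
  45 = 6×7 + 3
  7 = 2×3 + 1
  3 = 3×1
so gcd(45, 7) = 1.
Back-substitute for Bézout coefficients:
  1 = 7 - 2×3
  ... = 7×(13) + 45×(-2)
So 7×13 ≡ 1 (mod 45), and 13 mod 45 = 13.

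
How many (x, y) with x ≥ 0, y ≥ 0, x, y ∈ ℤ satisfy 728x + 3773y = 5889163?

15

gcd(3773, 728) = 7.
By Bézout, 728×(-57) + 3773×(11) = 7.
One solution: (217, 1519).
General: x = 217 + 539t, y = 1519 - 104t.
x ≥ 0 ⇒ t ≥ 0; y ≥ 0 ⇒ t ≤ 14. So t ∈ [0, 14]: 15 solutions.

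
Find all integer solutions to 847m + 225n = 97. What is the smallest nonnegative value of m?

gcd(847, 225) = 1  (847 = 3*225 + 172, 225 = 1*172 + 53, 172 = 3*53 + 13, 53 = 4*13 + 1, 13 = 13*1).
1 divides 97, so solutions exist.
Back-substituting, 847*(-17) + 225*(64) = 1.
Scale by 97/1 = 97: (m₀, n₀) = (-1649, 6208).
General solution: m = -1649 + 225t, n = 6208 - 847t for integer t.
m ≥ 0: smallest is -1649 mod 225 = 151 (at t = 8), with n = -568.

151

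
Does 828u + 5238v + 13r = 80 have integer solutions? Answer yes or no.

gcd(5238, 828):
  5238 = 6×828 + 270
  828 = 3×270 + 18
  270 = 15×18
so gcd(5238, 828) = 18.
gcd(18, 13) = 1.
1 divides 80, so integer solutions exist.

yes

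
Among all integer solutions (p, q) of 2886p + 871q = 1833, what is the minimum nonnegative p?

gcd(2886, 871):
  2886 = 3×871 + 273
  871 = 3×273 + 52
  273 = 5×52 + 13
  52 = 4×13
so gcd(2886, 871) = 13.
13 divides 1833, so solutions exist.
Back-substitute for Bézout coefficients:
  13 = 273 - 5×52
  ... = 2886×(16) + 871×(-53)
Scale by 1833/13 = 141: (p₀, q₀) = (2256, -7473).
General solution: p = 2256 + 67t, q = -7473 - 222t for integer t.
p ≥ 0: smallest is 2256 mod 67 = 45 (at t = -33), with q = -147.

45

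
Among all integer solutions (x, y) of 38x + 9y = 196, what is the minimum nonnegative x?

8

gcd(38, 9) = 1  (38 = 4×9 + 2, 9 = 4×2 + 1, 2 = 2×1).
1 divides 196, so solutions exist.
Back-substituting, 38×(-4) + 9×(17) = 1.
Scale by 196/1 = 196: (x₀, y₀) = (-784, 3332).
General solution: x = -784 + 9t, y = 3332 - 38t for integer t.
x ≥ 0: smallest is -784 mod 9 = 8 (at t = 88), with y = -12.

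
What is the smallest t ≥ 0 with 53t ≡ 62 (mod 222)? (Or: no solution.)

64

gcd(222, 53) = 1  (222 = 4·53 + 10, 53 = 5·10 + 3, 10 = 3·3 + 1, 3 = 3·1).
1 divides 62, so solutions exist.
Back-substituting, 53·(-67) + 222·(16) = 1.
So 53·(-67) ≡ 1 (mod 222); multiply by 62: t ≡ -4154 (mod 222).
Smallest nonnegative: t = -4154 mod 222 = 64.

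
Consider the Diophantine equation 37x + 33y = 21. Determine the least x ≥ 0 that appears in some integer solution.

30

gcd(37, 33) = 1.
1 divides 21, so solutions exist.
By Bézout, 37×(-8) + 33×(9) = 1.
Scale by 21/1 = 21: (x₀, y₀) = (-168, 189).
General solution: x = -168 + 33t, y = 189 - 37t for integer t.
x ≥ 0: smallest is -168 mod 33 = 30 (at t = 6), with y = -33.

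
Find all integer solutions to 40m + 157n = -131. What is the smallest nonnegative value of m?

87

gcd(157, 40) = 1  (157 = 3*40 + 37, 40 = 1*37 + 3, 37 = 12*3 + 1, 3 = 3*1).
1 divides -131, so solutions exist.
Back-substituting, 40*(-51) + 157*(13) = 1.
Scale by -131/1 = -131: (m₀, n₀) = (6681, -1703).
General solution: m = 6681 + 157t, n = -1703 - 40t for integer t.
m ≥ 0: smallest is 6681 mod 157 = 87 (at t = -42), with n = -23.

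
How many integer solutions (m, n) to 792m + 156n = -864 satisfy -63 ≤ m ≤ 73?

11

gcd(792, 156):
  792 = 5×156 + 12
  156 = 13×12
so gcd(792, 156) = 12.
Back-substitute for Bézout coefficients:
  12 = 792 - 5×156
  ... = 792×(1) + 156×(-5)
Scale by -72: particular solution (-72, 360); reduce m mod 13: (6, -36).
General solution: m = 6 + 13t, n = -36 - 66t for integer t.
-63 ≤ 6 + 13t ≤ 73 gives t ∈ [-5, 5], which is 11 values.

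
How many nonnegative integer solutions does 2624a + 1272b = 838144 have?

2

gcd(2624, 1272) = 8  (2624 = 2×1272 + 80, 1272 = 15×80 + 72, 80 = 1×72 + 8, 72 = 9×8).
Back-substituting, 2624×(16) + 1272×(-33) = 8.
Scale by 104768: one solution is (1676288, -3457344). Reduce a mod 159: (110, 432).
General: a = 110 + 159t, b = 432 - 328t.
a ≥ 0 ⇒ t ≥ 0; b ≥ 0 ⇒ t ≤ 1. So t ∈ [0, 1]: 2 solutions.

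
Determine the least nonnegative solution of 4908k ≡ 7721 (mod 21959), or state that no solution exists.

gcd(21959, 4908) = 1  (21959 = 4*4908 + 2327, 4908 = 2*2327 + 254, 2327 = 9*254 + 41, 254 = 6*41 + 8, 41 = 5*8 + 1, 8 = 8*1).
1 divides 7721, so solutions exist.
Back-substituting, 4908*(-2680) + 21959*(599) = 1.
So 4908*(-2680) ≡ 1 (mod 21959); multiply by 7721: k ≡ -20692280 (mod 21959).
Smallest nonnegative: k = -20692280 mod 21959 = 15057.

15057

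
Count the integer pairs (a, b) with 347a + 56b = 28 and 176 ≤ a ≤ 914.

13

gcd(347, 56) = 1  (347 = 6×56 + 11, 56 = 5×11 + 1, 11 = 11×1).
Back-substituting, 347×(-5) + 56×(31) = 1.
Scale by 28: particular solution (-140, 868); reduce a mod 56: (28, -173).
General solution: a = 28 + 56t, b = -173 - 347t for integer t.
176 ≤ 28 + 56t ≤ 914 gives t ∈ [3, 15], which is 13 values.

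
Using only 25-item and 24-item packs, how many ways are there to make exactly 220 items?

1

Need nonnegative integers with 25j + 24k = 220.
gcd(25, 24) = 1, and 25·(1) + 24·(-1) = 1.
So (j₀, k₀) = (220, -220); general j = 220 + 24t, k = -220 - 25t.
j ≥ 0 ⇒ t ≥ -9; k ≥ 0 ⇒ t ≤ -9. That's 1 value of t.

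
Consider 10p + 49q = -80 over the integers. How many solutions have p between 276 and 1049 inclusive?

16

gcd(49, 10) = 1  (49 = 4·10 + 9, 10 = 1·9 + 1, 9 = 9·1).
Back-substituting, 10·(5) + 49·(-1) = 1.
Scale by -80: particular solution (-400, 80); reduce p mod 49: (41, -10).
General solution: p = 41 + 49t, q = -10 - 10t for integer t.
276 ≤ 41 + 49t ≤ 1049 gives t ∈ [5, 20], which is 16 values.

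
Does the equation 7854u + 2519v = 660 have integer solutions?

yes

gcd(7854, 2519) = 11  (7854 = 3·2519 + 297, 2519 = 8·297 + 143, 297 = 2·143 + 11, 143 = 13·11).
11 divides 660, so integer solutions exist.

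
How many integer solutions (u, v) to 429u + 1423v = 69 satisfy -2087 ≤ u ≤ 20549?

gcd(1423, 429) = 1  (1423 = 3*429 + 136, 429 = 3*136 + 21, 136 = 6*21 + 10, 21 = 2*10 + 1, 10 = 10*1).
Back-substituting, 429*(136) + 1423*(-41) = 1.
Scale by 69: particular solution (9384, -2829); reduce u mod 1423: (846, -255).
General solution: u = 846 + 1423t, v = -255 - 429t for integer t.
-2087 ≤ 846 + 1423t ≤ 20549 gives t ∈ [-2, 13], which is 16 values.

16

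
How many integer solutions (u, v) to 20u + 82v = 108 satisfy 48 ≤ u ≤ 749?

17

gcd(82, 20) = 2  (82 = 4*20 + 2, 20 = 10*2).
Back-substituting, 20*(-4) + 82*(1) = 2.
Scale by 54: particular solution (-216, 54); reduce u mod 41: (30, -6).
General solution: u = 30 + 41t, v = -6 - 10t for integer t.
48 ≤ 30 + 41t ≤ 749 gives t ∈ [1, 17], which is 17 values.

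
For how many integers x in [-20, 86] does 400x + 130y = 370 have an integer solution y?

8

gcd(400, 130) = 10.
By Bézout, 400*(1) + 130*(-3) = 10.
Particular solution: (11, -31).
General solution: x = 11 + 13t, y = -31 - 40t for integer t.
-20 ≤ 11 + 13t ≤ 86 gives t ∈ [-2, 5], which is 8 values.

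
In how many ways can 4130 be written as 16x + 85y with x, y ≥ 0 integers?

3

gcd(85, 16) = 1  (85 = 5×16 + 5, 16 = 3×5 + 1, 5 = 5×1).
Back-substituting, 16×(16) + 85×(-3) = 1.
Scale by 4130: one solution is (66080, -12390). Reduce x mod 85: (35, 42).
General: x = 35 + 85t, y = 42 - 16t.
x ≥ 0 ⇒ t ≥ 0; y ≥ 0 ⇒ t ≤ 2. So t ∈ [0, 2]: 3 solutions.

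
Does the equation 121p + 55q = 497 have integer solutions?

gcd(121, 55) = 11  (121 = 2·55 + 11, 55 = 5·11).
11 does not divide 497 (remainder 2), so no integer solutions.

no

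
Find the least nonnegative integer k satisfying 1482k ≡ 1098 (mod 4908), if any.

779

gcd(4908, 1482) = 6  (4908 = 3*1482 + 462, 1482 = 3*462 + 96, 462 = 4*96 + 78, 96 = 1*78 + 18, 78 = 4*18 + 6, 18 = 3*6).
6 divides 1098, so solutions exist.
Back-substituting, 1482*(-255) + 4908*(77) = 6.
So 1482*(-255) ≡ 6 (mod 4908); multiply by 183: k ≡ -46665 (mod 818).
Smallest nonnegative: k = -46665 mod 818 = 779.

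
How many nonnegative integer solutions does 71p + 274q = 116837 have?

6

gcd(274, 71) = 1  (274 = 3·71 + 61, 71 = 1·61 + 10, 61 = 6·10 + 1, 10 = 10·1).
Back-substituting, 71·(-27) + 274·(7) = 1.
Scale by 116837: one solution is (-3154599, 817859). Reduce p mod 274: (237, 365).
General: p = 237 + 274t, q = 365 - 71t.
p ≥ 0 ⇒ t ≥ 0; q ≥ 0 ⇒ t ≤ 5. So t ∈ [0, 5]: 6 solutions.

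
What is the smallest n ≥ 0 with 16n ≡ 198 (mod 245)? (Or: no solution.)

43

gcd(245, 16):
  245 = 15*16 + 5
  16 = 3*5 + 1
  5 = 5*1
so gcd(245, 16) = 1.
1 divides 198, so solutions exist.
Back-substitute for Bézout coefficients:
  1 = 16 - 3*5
  ... = 16*(46) + 245*(-3)
So 16*(46) ≡ 1 (mod 245); multiply by 198: n ≡ 9108 (mod 245).
Smallest nonnegative: n = 9108 mod 245 = 43.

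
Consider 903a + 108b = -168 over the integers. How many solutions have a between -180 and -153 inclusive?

1

gcd(903, 108):
  903 = 8*108 + 39
  108 = 2*39 + 30
  39 = 1*30 + 9
  30 = 3*9 + 3
  9 = 3*3
so gcd(903, 108) = 3.
Back-substitute for Bézout coefficients:
  3 = 30 - 3*9
  ... = 903*(-11) + 108*(92)
Scale by -56: particular solution (616, -5152); reduce a mod 36: (4, -35).
General solution: a = 4 + 36t, b = -35 - 301t for integer t.
-180 ≤ 4 + 36t ≤ -153 gives t ∈ [-5, -5], which is 1 value.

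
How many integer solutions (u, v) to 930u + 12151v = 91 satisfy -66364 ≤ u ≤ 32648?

8

gcd(12151, 930) = 1  (12151 = 13×930 + 61, 930 = 15×61 + 15, 61 = 4×15 + 1, 15 = 15×1).
Back-substituting, 930×(-797) + 12151×(61) = 1.
Scale by 91: particular solution (-72527, 5551); reduce u mod 12151: (379, -29).
General solution: u = 379 + 12151t, v = -29 - 930t for integer t.
-66364 ≤ 379 + 12151t ≤ 32648 gives t ∈ [-5, 2], which is 8 values.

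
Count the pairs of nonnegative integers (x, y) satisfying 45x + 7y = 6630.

gcd(45, 7):
  45 = 6×7 + 3
  7 = 2×3 + 1
  3 = 3×1
so gcd(45, 7) = 1.
Back-substitute for Bézout coefficients:
  1 = 7 - 2×3
  ... = 45×(-2) + 7×(13)
Scale by 6630: one solution is (-13260, 86190). Reduce x mod 7: (5, 915).
General: x = 5 + 7t, y = 915 - 45t.
x ≥ 0 ⇒ t ≥ 0; y ≥ 0 ⇒ t ≤ 20. So t ∈ [0, 20]: 21 solutions.

21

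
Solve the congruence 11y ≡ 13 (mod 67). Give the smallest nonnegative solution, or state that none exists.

56

gcd(67, 11) = 1  (67 = 6×11 + 1, 11 = 11×1).
1 divides 13, so solutions exist.
Back-substituting, 11×(-6) + 67×(1) = 1.
So 11×(-6) ≡ 1 (mod 67); multiply by 13: y ≡ -78 (mod 67).
Smallest nonnegative: y = -78 mod 67 = 56.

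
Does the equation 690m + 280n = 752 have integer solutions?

gcd(690, 280) = 10.
10 does not divide 752 (remainder 2), so no integer solutions.

no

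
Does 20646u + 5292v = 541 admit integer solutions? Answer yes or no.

gcd(20646, 5292):
  20646 = 3·5292 + 4770
  5292 = 1·4770 + 522
  4770 = 9·522 + 72
  522 = 7·72 + 18
  72 = 4·18
so gcd(20646, 5292) = 18.
18 does not divide 541 (remainder 1), so no integer solutions.

no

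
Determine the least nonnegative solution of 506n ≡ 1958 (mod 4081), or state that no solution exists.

gcd(4081, 506) = 11  (4081 = 8*506 + 33, 506 = 15*33 + 11, 33 = 3*11).
11 divides 1958, so solutions exist.
Back-substituting, 506*(121) + 4081*(-15) = 11.
So 506*(121) ≡ 11 (mod 4081); multiply by 178: n ≡ 21538 (mod 371).
Smallest nonnegative: n = 21538 mod 371 = 20.

20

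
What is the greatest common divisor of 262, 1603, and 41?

gcd(1603, 262) = 1.
gcd(1, 41) = 1.

1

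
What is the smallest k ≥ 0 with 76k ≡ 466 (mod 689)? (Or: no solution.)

gcd(689, 76) = 1  (689 = 9*76 + 5, 76 = 15*5 + 1, 5 = 5*1).
1 divides 466, so solutions exist.
Back-substituting, 76*(136) + 689*(-15) = 1.
So 76*(136) ≡ 1 (mod 689); multiply by 466: k ≡ 63376 (mod 689).
Smallest nonnegative: k = 63376 mod 689 = 677.

677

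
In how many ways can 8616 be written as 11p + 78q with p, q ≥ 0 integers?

gcd(78, 11):
  78 = 7*11 + 1
  11 = 11*1
so gcd(78, 11) = 1.
Back-substitute for Bézout coefficients:
  1 = 78 - 7*11
  ... = 11*(-7) + 78*(1)
Scale by 8616: one solution is (-60312, 8616). Reduce p mod 78: (60, 102).
General: p = 60 + 78t, q = 102 - 11t.
p ≥ 0 ⇒ t ≥ 0; q ≥ 0 ⇒ t ≤ 9. So t ∈ [0, 9]: 10 solutions.

10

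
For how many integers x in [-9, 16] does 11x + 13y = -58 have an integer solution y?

gcd(13, 11):
  13 = 1×11 + 2
  11 = 5×2 + 1
  2 = 2×1
so gcd(13, 11) = 1.
Back-substitute for Bézout coefficients:
  1 = 11 - 5×2
  ... = 11×(6) + 13×(-5)
Scale by -58: particular solution (-348, 290); reduce x mod 13: (3, -7).
General solution: x = 3 + 13t, y = -7 - 11t for integer t.
-9 ≤ 3 + 13t ≤ 16 gives t ∈ [0, 1], which is 2 values.

2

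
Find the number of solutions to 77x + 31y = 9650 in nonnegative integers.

gcd(77, 31) = 1  (77 = 2×31 + 15, 31 = 2×15 + 1, 15 = 15×1).
Back-substituting, 77×(-2) + 31×(5) = 1.
Scale by 9650: one solution is (-19300, 48250). Reduce x mod 31: (13, 279).
General: x = 13 + 31t, y = 279 - 77t.
x ≥ 0 ⇒ t ≥ 0; y ≥ 0 ⇒ t ≤ 3. So t ∈ [0, 3]: 4 solutions.

4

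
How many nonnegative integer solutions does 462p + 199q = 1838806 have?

20

gcd(462, 199):
  462 = 2·199 + 64
  199 = 3·64 + 7
  64 = 9·7 + 1
  7 = 7·1
so gcd(462, 199) = 1.
Back-substitute for Bézout coefficients:
  1 = 64 - 9·7
  ... = 462·(28) + 199·(-65)
Scale by 1838806: one solution is (51486568, -119522390). Reduce p mod 199: (94, 9022).
General: p = 94 + 199t, q = 9022 - 462t.
p ≥ 0 ⇒ t ≥ 0; q ≥ 0 ⇒ t ≤ 19. So t ∈ [0, 19]: 20 solutions.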